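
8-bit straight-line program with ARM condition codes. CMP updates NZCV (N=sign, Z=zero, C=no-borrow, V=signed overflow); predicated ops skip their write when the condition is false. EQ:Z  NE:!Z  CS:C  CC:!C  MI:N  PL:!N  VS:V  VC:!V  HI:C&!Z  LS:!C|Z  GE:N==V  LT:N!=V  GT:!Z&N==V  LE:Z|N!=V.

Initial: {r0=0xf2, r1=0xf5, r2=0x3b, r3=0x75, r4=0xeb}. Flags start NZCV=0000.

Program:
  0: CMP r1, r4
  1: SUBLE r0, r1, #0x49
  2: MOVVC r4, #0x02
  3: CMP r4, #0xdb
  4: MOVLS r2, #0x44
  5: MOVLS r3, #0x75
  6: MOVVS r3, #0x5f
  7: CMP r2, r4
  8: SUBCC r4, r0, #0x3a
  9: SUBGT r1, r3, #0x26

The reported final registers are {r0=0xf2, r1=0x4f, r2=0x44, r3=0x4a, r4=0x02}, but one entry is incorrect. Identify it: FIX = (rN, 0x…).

FIX = (r3, 0x75)

[0] flags=0010 → (cmp)
[1] flags=0010 LE?F → skip
[2] flags=0010 VC?T → r4=0x02
[3] flags=0000 → (cmp)
[4] flags=0000 LS?T → r2=0x44
[5] flags=0000 LS?T → r3=0x75
[6] flags=0000 VS?F → skip
[7] flags=0010 → (cmp)
[8] flags=0010 CC?F → skip
[9] flags=0010 GT?T → r1=0x4f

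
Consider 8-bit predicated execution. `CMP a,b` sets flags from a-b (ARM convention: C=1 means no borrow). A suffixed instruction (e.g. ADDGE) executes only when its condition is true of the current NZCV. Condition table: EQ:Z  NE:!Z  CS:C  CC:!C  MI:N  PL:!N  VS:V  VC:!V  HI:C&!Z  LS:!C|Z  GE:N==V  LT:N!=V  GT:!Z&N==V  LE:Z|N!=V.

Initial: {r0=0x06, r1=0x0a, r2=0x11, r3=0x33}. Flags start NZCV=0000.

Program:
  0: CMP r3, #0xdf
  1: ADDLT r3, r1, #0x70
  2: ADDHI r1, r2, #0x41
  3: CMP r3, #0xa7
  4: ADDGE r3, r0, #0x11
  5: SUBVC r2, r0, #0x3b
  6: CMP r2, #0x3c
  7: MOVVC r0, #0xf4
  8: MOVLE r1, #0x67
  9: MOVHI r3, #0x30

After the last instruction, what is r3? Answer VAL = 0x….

0: ✓ CMP  NZCV=0000
1: · ADDLT
2: · ADDHI
3: ✓ CMP  NZCV=1001
4: ✓ ADDGE  r3←0x17
5: · SUBVC
6: ✓ CMP  NZCV=1000
7: ✓ MOVVC  r0←0xf4
8: ✓ MOVLE  r1←0x67
9: · MOVHI

VAL = 0x17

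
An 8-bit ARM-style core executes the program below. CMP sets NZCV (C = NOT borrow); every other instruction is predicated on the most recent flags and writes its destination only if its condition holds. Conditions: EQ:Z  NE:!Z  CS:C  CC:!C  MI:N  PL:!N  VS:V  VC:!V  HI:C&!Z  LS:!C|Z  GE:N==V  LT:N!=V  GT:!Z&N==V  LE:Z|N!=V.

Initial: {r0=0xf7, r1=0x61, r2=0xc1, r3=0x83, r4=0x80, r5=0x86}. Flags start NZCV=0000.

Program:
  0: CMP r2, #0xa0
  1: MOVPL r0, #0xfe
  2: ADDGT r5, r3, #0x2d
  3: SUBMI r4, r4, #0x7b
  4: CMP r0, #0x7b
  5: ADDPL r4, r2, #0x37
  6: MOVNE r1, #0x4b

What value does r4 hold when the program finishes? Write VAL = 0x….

VAL = 0x80

0: ✓ CMP  NZCV=0010
1: ✓ MOVPL  r0←0xfe
2: ✓ ADDGT  r5←0xb0
3: · SUBMI
4: ✓ CMP  NZCV=1010
5: · ADDPL
6: ✓ MOVNE  r1←0x4b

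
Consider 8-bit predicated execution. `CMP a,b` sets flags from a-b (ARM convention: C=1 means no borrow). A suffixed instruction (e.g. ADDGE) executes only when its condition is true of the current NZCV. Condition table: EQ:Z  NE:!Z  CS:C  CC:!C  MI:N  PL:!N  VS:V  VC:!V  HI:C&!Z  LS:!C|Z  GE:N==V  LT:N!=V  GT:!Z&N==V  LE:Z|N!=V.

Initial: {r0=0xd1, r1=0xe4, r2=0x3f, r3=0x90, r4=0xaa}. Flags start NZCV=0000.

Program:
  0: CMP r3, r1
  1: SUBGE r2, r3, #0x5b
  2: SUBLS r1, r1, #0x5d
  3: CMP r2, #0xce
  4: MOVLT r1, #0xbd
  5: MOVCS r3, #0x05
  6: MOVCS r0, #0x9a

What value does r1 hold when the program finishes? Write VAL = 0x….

[0] flags=1000 → (cmp)
[1] flags=1000 GE?F → skip
[2] flags=1000 LS?T → r1=0x87
[3] flags=0000 → (cmp)
[4] flags=0000 LT?F → skip
[5] flags=0000 CS?F → skip
[6] flags=0000 CS?F → skip

VAL = 0x87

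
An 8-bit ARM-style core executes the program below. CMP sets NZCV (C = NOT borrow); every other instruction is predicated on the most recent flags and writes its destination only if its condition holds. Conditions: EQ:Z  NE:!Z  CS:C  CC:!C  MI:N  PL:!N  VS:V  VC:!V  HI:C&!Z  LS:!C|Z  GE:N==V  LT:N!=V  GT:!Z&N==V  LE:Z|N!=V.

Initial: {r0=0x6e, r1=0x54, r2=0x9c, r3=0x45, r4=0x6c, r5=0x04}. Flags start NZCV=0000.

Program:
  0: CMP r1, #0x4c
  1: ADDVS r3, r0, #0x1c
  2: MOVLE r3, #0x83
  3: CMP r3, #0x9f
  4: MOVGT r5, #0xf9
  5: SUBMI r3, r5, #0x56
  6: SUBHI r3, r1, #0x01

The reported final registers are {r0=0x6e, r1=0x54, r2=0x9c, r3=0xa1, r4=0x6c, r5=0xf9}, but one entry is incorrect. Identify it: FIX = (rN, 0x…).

0: ✓ CMP  NZCV=0010
1: · ADDVS
2: · MOVLE
3: ✓ CMP  NZCV=1001
4: ✓ MOVGT  r5←0xf9
5: ✓ SUBMI  r3←0xa3
6: · SUBHI

FIX = (r3, 0xa3)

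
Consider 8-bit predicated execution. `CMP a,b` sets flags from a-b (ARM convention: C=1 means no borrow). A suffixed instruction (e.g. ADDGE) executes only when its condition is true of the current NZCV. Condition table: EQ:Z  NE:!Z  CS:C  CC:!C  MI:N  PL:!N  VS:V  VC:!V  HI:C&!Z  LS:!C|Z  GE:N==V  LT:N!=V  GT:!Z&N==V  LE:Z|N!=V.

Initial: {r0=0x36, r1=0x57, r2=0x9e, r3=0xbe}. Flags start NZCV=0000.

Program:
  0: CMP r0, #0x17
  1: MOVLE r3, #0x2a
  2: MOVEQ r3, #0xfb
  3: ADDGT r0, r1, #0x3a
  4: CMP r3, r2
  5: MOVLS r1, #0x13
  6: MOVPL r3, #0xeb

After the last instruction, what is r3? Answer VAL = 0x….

VAL = 0xeb

0: ✓ CMP  NZCV=0010
1: · MOVLE
2: · MOVEQ
3: ✓ ADDGT  r0←0x91
4: ✓ CMP  NZCV=0010
5: · MOVLS
6: ✓ MOVPL  r3←0xeb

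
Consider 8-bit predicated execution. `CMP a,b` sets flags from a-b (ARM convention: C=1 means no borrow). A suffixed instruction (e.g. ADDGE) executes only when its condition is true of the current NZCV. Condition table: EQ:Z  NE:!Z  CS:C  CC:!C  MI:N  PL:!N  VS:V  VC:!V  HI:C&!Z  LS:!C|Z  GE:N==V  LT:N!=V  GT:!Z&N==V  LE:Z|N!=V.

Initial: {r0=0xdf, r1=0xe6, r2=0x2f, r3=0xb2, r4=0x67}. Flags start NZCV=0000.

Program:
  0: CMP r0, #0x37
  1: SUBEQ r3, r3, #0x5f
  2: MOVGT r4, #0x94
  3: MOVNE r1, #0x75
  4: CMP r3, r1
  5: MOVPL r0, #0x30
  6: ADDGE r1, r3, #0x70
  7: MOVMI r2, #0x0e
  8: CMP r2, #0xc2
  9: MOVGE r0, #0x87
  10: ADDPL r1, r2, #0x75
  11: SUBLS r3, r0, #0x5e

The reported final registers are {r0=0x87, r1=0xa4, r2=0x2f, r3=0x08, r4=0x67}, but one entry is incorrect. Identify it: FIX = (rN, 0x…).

[0] flags=1010 → (cmp)
[1] flags=1010 EQ?F → skip
[2] flags=1010 GT?F → skip
[3] flags=1010 NE?T → r1=0x75
[4] flags=0011 → (cmp)
[5] flags=0011 PL?T → r0=0x30
[6] flags=0011 GE?F → skip
[7] flags=0011 MI?F → skip
[8] flags=0000 → (cmp)
[9] flags=0000 GE?T → r0=0x87
[10] flags=0000 PL?T → r1=0xa4
[11] flags=0000 LS?T → r3=0x29

FIX = (r3, 0x29)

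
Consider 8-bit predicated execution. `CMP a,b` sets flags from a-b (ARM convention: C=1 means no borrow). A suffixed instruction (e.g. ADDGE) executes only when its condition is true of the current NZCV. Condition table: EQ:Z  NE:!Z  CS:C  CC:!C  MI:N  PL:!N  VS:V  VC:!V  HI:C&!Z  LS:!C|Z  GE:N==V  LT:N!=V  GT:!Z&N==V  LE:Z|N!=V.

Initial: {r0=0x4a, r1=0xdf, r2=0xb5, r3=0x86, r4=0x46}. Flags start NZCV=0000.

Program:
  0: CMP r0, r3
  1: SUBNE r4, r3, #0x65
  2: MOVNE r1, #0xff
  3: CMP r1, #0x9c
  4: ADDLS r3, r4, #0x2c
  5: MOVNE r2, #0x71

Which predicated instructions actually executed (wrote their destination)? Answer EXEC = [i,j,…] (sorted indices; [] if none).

EXEC = [1,2,5]

0: ✓ CMP  NZCV=1001
1: ✓ SUBNE  r4←0x21
2: ✓ MOVNE  r1←0xff
3: ✓ CMP  NZCV=0010
4: · ADDLS
5: ✓ MOVNE  r2←0x71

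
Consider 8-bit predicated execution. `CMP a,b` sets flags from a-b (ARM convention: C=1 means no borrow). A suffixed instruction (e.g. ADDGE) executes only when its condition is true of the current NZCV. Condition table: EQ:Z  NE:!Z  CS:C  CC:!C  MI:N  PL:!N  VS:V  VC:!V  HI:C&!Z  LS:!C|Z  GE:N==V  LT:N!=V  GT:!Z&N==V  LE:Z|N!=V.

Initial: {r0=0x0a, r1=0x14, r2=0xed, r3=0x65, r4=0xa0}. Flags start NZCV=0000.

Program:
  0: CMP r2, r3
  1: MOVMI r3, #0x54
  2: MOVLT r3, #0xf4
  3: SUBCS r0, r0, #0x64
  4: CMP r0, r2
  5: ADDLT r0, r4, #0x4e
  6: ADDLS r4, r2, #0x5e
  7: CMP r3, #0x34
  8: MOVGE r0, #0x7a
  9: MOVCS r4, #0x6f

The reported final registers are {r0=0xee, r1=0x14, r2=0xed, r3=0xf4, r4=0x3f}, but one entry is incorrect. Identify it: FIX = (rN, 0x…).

FIX = (r4, 0x6f)

[0] flags=1010 → (cmp)
[1] flags=1010 MI?T → r3=0x54
[2] flags=1010 LT?T → r3=0xf4
[3] flags=1010 CS?T → r0=0xa6
[4] flags=1000 → (cmp)
[5] flags=1000 LT?T → r0=0xee
[6] flags=1000 LS?T → r4=0x4b
[7] flags=1010 → (cmp)
[8] flags=1010 GE?F → skip
[9] flags=1010 CS?T → r4=0x6f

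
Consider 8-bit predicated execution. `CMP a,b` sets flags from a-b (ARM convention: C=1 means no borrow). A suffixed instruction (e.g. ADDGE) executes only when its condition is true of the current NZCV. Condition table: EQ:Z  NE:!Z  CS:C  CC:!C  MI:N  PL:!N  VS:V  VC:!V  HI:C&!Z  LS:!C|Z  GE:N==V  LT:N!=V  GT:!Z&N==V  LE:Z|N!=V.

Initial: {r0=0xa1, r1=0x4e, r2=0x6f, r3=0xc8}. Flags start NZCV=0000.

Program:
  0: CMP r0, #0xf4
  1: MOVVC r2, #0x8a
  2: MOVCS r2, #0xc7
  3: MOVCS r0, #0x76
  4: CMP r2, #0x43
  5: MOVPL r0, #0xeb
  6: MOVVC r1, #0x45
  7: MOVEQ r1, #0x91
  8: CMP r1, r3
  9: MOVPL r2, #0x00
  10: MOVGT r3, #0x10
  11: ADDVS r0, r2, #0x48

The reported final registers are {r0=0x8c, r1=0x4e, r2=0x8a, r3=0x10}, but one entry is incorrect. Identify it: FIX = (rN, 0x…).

FIX = (r0, 0xd2)

[0] flags=1000 → (cmp)
[1] flags=1000 VC?T → r2=0x8a
[2] flags=1000 CS?F → skip
[3] flags=1000 CS?F → skip
[4] flags=0011 → (cmp)
[5] flags=0011 PL?T → r0=0xeb
[6] flags=0011 VC?F → skip
[7] flags=0011 EQ?F → skip
[8] flags=1001 → (cmp)
[9] flags=1001 PL?F → skip
[10] flags=1001 GT?T → r3=0x10
[11] flags=1001 VS?T → r0=0xd2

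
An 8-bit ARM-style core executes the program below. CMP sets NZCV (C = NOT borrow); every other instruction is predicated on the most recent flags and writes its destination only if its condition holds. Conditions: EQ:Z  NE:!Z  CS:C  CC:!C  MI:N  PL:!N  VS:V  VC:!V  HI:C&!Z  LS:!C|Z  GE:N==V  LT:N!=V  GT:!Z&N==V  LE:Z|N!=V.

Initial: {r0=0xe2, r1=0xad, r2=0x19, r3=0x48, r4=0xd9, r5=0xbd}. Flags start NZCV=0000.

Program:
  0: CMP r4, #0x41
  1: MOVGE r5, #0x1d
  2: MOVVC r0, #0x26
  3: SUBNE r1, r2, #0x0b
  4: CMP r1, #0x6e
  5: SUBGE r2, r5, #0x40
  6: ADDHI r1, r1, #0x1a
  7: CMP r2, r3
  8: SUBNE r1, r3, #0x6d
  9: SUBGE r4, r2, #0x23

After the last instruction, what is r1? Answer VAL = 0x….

0: ✓ CMP  NZCV=1010
1: · MOVGE
2: ✓ MOVVC  r0←0x26
3: ✓ SUBNE  r1←0x0e
4: ✓ CMP  NZCV=1000
5: · SUBGE
6: · ADDHI
7: ✓ CMP  NZCV=1000
8: ✓ SUBNE  r1←0xdb
9: · SUBGE

VAL = 0xdb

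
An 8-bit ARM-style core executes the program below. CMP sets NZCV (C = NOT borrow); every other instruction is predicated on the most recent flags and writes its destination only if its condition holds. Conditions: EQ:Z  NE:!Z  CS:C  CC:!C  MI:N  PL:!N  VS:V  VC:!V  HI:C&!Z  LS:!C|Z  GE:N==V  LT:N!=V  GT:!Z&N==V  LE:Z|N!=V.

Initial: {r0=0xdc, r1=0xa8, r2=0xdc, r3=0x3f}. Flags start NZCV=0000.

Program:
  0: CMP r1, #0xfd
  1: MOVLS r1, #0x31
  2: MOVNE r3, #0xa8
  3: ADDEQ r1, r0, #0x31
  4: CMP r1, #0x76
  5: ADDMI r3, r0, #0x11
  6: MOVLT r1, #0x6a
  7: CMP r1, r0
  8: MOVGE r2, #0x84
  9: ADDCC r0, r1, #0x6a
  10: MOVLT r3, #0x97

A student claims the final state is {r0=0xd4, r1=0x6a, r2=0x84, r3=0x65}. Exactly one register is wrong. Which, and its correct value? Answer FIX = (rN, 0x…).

0: ✓ CMP  NZCV=1000
1: ✓ MOVLS  r1←0x31
2: ✓ MOVNE  r3←0xa8
3: · ADDEQ
4: ✓ CMP  NZCV=1000
5: ✓ ADDMI  r3←0xed
6: ✓ MOVLT  r1←0x6a
7: ✓ CMP  NZCV=1001
8: ✓ MOVGE  r2←0x84
9: ✓ ADDCC  r0←0xd4
10: · MOVLT

FIX = (r3, 0xed)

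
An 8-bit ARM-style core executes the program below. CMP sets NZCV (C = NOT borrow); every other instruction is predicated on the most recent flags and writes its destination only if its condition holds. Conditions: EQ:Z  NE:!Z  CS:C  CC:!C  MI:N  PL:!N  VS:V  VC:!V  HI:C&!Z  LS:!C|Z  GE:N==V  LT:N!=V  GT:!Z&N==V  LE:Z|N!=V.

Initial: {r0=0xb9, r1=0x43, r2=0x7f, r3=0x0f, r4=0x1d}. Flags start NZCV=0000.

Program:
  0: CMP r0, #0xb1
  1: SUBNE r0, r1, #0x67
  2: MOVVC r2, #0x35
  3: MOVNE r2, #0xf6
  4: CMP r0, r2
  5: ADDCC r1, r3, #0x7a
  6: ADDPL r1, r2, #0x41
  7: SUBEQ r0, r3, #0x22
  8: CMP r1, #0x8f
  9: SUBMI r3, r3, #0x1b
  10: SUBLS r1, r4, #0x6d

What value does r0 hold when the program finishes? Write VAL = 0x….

0: ✓ CMP  NZCV=0010
1: ✓ SUBNE  r0←0xdc
2: ✓ MOVVC  r2←0x35
3: ✓ MOVNE  r2←0xf6
4: ✓ CMP  NZCV=1000
5: ✓ ADDCC  r1←0x89
6: · ADDPL
7: · SUBEQ
8: ✓ CMP  NZCV=1000
9: ✓ SUBMI  r3←0xf4
10: ✓ SUBLS  r1←0xb0

VAL = 0xdc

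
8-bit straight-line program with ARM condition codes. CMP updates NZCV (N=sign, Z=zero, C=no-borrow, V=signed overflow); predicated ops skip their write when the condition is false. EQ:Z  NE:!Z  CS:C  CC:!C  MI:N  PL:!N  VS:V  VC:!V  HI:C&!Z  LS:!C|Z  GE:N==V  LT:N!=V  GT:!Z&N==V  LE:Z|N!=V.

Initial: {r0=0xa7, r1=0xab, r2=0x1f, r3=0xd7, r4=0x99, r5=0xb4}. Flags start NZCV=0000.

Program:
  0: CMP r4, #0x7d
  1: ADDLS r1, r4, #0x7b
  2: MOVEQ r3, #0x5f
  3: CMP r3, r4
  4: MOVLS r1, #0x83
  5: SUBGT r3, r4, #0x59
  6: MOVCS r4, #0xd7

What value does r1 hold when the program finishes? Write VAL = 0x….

VAL = 0xab

0: ✓ CMP  NZCV=0011
1: · ADDLS
2: · MOVEQ
3: ✓ CMP  NZCV=0010
4: · MOVLS
5: ✓ SUBGT  r3←0x40
6: ✓ MOVCS  r4←0xd7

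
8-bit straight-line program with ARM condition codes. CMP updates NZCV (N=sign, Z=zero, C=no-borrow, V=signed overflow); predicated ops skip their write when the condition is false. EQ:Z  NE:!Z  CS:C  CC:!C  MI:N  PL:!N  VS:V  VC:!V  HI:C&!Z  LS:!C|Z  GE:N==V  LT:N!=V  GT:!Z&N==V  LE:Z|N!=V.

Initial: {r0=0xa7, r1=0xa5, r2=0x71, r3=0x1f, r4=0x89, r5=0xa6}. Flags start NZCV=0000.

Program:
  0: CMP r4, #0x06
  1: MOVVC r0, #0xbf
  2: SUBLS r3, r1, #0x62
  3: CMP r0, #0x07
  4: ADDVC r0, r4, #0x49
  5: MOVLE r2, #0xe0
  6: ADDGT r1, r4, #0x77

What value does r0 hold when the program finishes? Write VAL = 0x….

VAL = 0xd2

0: ✓ CMP  NZCV=1010
1: ✓ MOVVC  r0←0xbf
2: · SUBLS
3: ✓ CMP  NZCV=1010
4: ✓ ADDVC  r0←0xd2
5: ✓ MOVLE  r2←0xe0
6: · ADDGT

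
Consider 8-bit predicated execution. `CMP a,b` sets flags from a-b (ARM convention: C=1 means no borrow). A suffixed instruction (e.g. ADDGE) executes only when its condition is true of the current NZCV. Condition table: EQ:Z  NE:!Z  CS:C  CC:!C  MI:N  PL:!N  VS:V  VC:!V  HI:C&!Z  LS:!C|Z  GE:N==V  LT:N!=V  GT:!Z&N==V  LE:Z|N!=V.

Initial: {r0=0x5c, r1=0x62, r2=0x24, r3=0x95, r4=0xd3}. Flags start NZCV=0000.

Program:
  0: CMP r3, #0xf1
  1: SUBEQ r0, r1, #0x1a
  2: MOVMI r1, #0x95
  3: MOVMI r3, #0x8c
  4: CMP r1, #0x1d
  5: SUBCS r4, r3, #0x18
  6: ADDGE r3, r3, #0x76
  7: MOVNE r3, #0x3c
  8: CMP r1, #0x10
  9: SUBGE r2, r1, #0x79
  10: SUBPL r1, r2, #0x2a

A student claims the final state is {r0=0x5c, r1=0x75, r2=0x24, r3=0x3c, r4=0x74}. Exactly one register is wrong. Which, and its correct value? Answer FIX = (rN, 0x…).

[0] flags=1000 → (cmp)
[1] flags=1000 EQ?F → skip
[2] flags=1000 MI?T → r1=0x95
[3] flags=1000 MI?T → r3=0x8c
[4] flags=0011 → (cmp)
[5] flags=0011 CS?T → r4=0x74
[6] flags=0011 GE?F → skip
[7] flags=0011 NE?T → r3=0x3c
[8] flags=1010 → (cmp)
[9] flags=1010 GE?F → skip
[10] flags=1010 PL?F → skip

FIX = (r1, 0x95)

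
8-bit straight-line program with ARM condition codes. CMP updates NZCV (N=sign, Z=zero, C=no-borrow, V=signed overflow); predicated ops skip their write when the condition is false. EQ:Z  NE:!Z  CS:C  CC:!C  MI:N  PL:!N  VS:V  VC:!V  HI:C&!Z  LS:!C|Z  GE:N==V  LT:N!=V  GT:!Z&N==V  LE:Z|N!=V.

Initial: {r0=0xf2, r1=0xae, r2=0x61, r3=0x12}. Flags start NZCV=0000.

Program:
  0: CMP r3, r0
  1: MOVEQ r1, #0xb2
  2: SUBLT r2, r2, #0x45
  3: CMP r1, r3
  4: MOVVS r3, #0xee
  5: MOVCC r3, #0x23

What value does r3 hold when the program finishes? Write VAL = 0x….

0: ✓ CMP  NZCV=0000
1: · MOVEQ
2: · SUBLT
3: ✓ CMP  NZCV=1010
4: · MOVVS
5: · MOVCC

VAL = 0x12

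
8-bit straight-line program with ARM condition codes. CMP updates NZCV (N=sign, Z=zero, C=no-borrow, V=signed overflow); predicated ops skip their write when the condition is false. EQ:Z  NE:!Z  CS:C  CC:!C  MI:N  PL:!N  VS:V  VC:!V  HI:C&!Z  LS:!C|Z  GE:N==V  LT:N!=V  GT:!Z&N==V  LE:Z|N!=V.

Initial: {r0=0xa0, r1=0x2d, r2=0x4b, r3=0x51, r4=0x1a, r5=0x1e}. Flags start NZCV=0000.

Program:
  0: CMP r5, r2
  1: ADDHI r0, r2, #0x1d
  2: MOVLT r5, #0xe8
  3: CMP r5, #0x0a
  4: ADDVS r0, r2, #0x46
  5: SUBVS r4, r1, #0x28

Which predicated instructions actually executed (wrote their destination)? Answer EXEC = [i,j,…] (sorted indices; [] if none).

EXEC = [2]

[0] flags=1000 → (cmp)
[1] flags=1000 HI?F → skip
[2] flags=1000 LT?T → r5=0xe8
[3] flags=1010 → (cmp)
[4] flags=1010 VS?F → skip
[5] flags=1010 VS?F → skip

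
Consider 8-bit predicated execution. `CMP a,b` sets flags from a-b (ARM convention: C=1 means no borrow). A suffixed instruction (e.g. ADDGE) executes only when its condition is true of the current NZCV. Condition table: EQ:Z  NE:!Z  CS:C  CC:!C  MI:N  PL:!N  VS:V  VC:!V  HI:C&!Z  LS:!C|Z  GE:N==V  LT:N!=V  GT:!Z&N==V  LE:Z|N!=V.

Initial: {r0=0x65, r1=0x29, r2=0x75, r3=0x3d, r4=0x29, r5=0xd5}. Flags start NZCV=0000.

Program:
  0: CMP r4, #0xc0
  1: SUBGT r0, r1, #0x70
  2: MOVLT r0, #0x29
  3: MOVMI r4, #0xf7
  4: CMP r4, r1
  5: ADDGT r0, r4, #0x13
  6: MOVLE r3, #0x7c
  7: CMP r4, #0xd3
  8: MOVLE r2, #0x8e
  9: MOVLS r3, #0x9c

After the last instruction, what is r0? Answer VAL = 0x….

0: ✓ CMP  NZCV=0000
1: ✓ SUBGT  r0←0xb9
2: · MOVLT
3: · MOVMI
4: ✓ CMP  NZCV=0110
5: · ADDGT
6: ✓ MOVLE  r3←0x7c
7: ✓ CMP  NZCV=0000
8: · MOVLE
9: ✓ MOVLS  r3←0x9c

VAL = 0xb9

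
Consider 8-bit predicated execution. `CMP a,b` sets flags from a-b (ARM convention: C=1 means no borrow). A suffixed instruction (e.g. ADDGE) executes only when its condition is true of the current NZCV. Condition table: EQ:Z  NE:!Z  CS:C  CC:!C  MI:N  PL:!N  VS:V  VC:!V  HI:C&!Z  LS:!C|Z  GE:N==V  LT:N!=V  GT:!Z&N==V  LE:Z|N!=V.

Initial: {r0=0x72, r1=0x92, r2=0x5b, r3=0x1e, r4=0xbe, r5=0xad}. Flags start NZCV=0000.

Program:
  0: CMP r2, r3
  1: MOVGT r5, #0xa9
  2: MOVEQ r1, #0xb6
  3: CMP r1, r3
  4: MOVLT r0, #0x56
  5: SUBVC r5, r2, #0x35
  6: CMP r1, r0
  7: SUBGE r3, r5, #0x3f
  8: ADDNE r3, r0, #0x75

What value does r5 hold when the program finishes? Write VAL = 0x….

[0] flags=0010 → (cmp)
[1] flags=0010 GT?T → r5=0xa9
[2] flags=0010 EQ?F → skip
[3] flags=0011 → (cmp)
[4] flags=0011 LT?T → r0=0x56
[5] flags=0011 VC?F → skip
[6] flags=0011 → (cmp)
[7] flags=0011 GE?F → skip
[8] flags=0011 NE?T → r3=0xcb

VAL = 0xa9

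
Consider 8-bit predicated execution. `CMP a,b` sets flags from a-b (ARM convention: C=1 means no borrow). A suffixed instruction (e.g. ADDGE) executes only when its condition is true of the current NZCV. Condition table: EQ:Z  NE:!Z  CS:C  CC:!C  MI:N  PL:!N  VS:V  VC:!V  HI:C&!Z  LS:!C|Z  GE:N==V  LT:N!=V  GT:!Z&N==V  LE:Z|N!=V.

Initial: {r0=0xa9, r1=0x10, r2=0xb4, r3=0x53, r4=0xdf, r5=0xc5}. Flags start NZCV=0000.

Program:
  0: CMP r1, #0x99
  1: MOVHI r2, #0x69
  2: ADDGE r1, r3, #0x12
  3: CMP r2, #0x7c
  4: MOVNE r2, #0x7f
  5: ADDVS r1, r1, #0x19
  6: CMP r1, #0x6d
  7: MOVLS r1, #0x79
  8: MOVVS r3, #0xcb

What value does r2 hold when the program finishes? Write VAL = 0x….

[0] flags=0000 → (cmp)
[1] flags=0000 HI?F → skip
[2] flags=0000 GE?T → r1=0x65
[3] flags=0011 → (cmp)
[4] flags=0011 NE?T → r2=0x7f
[5] flags=0011 VS?T → r1=0x7e
[6] flags=0010 → (cmp)
[7] flags=0010 LS?F → skip
[8] flags=0010 VS?F → skip

VAL = 0x7f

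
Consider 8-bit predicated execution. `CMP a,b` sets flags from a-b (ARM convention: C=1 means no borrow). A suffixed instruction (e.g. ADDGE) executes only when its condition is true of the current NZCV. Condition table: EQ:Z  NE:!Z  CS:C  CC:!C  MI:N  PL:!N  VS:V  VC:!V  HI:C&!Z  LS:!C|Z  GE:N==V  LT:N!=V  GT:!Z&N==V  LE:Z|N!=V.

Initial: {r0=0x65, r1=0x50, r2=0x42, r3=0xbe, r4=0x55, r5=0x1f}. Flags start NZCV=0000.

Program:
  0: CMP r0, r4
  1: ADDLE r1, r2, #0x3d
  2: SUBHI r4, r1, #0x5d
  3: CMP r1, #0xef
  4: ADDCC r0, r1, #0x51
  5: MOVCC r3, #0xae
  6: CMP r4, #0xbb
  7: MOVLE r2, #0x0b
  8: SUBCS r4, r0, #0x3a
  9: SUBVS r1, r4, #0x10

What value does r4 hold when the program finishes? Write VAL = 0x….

[0] flags=0010 → (cmp)
[1] flags=0010 LE?F → skip
[2] flags=0010 HI?T → r4=0xf3
[3] flags=0000 → (cmp)
[4] flags=0000 CC?T → r0=0xa1
[5] flags=0000 CC?T → r3=0xae
[6] flags=0010 → (cmp)
[7] flags=0010 LE?F → skip
[8] flags=0010 CS?T → r4=0x67
[9] flags=0010 VS?F → skip

VAL = 0x67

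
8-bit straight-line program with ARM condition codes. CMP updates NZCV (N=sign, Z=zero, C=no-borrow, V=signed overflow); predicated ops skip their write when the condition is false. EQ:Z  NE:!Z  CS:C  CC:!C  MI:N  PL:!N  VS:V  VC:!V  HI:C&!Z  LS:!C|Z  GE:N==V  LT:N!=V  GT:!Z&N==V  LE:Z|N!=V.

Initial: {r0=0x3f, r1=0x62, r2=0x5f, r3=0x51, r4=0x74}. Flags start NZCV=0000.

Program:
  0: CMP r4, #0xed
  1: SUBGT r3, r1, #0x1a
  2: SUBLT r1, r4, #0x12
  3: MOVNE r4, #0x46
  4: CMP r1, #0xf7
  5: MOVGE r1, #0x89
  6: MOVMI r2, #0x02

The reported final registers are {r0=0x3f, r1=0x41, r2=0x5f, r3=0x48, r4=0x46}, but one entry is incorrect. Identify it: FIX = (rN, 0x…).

0: ✓ CMP  NZCV=1001
1: ✓ SUBGT  r3←0x48
2: · SUBLT
3: ✓ MOVNE  r4←0x46
4: ✓ CMP  NZCV=0000
5: ✓ MOVGE  r1←0x89
6: · MOVMI

FIX = (r1, 0x89)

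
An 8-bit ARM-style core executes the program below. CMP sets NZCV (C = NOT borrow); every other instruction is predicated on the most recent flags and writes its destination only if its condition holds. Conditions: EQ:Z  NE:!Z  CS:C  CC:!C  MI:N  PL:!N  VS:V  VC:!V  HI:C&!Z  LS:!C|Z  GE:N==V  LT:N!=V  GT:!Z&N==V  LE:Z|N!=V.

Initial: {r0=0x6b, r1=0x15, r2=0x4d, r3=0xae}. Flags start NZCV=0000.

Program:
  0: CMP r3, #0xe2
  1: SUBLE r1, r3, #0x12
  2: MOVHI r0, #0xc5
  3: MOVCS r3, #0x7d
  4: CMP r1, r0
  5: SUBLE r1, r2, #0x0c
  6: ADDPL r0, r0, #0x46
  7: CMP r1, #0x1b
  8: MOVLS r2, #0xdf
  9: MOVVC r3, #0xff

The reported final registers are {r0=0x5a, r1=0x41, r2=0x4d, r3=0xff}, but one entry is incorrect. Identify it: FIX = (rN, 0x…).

FIX = (r0, 0xb1)

0: ✓ CMP  NZCV=1000
1: ✓ SUBLE  r1←0x9c
2: · MOVHI
3: · MOVCS
4: ✓ CMP  NZCV=0011
5: ✓ SUBLE  r1←0x41
6: ✓ ADDPL  r0←0xb1
7: ✓ CMP  NZCV=0010
8: · MOVLS
9: ✓ MOVVC  r3←0xff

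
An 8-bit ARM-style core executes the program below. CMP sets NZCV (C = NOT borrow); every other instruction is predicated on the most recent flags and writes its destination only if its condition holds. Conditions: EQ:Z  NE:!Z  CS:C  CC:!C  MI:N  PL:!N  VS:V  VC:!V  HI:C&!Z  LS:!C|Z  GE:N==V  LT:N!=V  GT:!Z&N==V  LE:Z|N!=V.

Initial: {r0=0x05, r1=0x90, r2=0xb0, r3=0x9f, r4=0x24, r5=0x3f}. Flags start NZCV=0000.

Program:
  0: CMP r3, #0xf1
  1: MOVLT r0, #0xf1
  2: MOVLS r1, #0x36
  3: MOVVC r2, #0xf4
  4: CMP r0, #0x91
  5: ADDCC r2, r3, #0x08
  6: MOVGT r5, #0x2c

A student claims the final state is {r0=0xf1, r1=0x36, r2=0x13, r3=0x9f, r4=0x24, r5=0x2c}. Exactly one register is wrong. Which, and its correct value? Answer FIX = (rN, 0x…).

[0] flags=1000 → (cmp)
[1] flags=1000 LT?T → r0=0xf1
[2] flags=1000 LS?T → r1=0x36
[3] flags=1000 VC?T → r2=0xf4
[4] flags=0010 → (cmp)
[5] flags=0010 CC?F → skip
[6] flags=0010 GT?T → r5=0x2c

FIX = (r2, 0xf4)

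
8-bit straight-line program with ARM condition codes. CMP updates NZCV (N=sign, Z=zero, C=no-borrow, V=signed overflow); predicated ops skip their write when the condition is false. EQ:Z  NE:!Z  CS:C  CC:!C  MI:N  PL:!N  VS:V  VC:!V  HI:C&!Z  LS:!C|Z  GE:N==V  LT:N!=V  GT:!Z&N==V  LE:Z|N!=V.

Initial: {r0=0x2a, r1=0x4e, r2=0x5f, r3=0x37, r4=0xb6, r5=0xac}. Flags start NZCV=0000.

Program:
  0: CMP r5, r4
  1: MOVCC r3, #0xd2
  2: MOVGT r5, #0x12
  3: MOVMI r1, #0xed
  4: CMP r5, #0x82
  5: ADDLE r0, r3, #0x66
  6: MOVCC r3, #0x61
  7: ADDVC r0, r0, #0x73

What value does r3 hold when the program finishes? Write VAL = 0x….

VAL = 0xd2

[0] flags=1000 → (cmp)
[1] flags=1000 CC?T → r3=0xd2
[2] flags=1000 GT?F → skip
[3] flags=1000 MI?T → r1=0xed
[4] flags=0010 → (cmp)
[5] flags=0010 LE?F → skip
[6] flags=0010 CC?F → skip
[7] flags=0010 VC?T → r0=0x9d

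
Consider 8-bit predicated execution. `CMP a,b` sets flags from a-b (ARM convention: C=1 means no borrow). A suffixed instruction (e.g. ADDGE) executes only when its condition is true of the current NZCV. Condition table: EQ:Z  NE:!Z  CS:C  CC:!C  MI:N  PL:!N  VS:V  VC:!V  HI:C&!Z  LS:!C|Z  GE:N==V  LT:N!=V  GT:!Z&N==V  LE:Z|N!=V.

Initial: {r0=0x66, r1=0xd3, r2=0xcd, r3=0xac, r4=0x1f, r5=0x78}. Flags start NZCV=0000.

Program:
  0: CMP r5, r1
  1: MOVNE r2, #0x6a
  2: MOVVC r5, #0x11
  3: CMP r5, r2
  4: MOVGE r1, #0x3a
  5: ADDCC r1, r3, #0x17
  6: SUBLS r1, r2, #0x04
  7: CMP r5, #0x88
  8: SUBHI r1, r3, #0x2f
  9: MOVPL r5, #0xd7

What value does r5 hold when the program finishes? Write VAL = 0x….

VAL = 0x78

0: ✓ CMP  NZCV=1001
1: ✓ MOVNE  r2←0x6a
2: · MOVVC
3: ✓ CMP  NZCV=0010
4: ✓ MOVGE  r1←0x3a
5: · ADDCC
6: · SUBLS
7: ✓ CMP  NZCV=1001
8: · SUBHI
9: · MOVPL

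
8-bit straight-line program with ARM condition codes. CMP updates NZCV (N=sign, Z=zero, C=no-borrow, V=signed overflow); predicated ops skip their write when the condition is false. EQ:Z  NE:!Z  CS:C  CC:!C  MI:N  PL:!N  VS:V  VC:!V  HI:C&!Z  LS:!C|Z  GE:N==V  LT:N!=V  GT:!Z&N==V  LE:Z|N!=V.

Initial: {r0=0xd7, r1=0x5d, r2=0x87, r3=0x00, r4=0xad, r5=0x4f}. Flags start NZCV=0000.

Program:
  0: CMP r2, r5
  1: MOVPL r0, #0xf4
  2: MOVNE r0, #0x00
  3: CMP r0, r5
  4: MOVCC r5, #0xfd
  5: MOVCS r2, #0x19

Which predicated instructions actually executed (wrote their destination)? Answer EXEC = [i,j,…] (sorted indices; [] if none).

0: ✓ CMP  NZCV=0011
1: ✓ MOVPL  r0←0xf4
2: ✓ MOVNE  r0←0x00
3: ✓ CMP  NZCV=1000
4: ✓ MOVCC  r5←0xfd
5: · MOVCS

EXEC = [1,2,4]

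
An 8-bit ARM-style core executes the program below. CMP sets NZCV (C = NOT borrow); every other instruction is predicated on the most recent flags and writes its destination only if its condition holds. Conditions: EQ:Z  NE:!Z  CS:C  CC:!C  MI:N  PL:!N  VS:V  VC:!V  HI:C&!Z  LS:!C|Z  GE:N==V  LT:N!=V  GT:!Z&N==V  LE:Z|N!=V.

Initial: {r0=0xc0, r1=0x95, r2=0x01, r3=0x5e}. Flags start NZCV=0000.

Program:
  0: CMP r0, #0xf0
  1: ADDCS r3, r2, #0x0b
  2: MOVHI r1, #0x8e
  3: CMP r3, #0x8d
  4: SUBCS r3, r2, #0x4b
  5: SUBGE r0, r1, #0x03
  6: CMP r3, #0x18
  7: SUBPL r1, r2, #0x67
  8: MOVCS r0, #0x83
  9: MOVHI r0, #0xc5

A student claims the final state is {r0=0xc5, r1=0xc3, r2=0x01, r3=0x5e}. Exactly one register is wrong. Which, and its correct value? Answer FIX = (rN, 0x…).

0: ✓ CMP  NZCV=1000
1: · ADDCS
2: · MOVHI
3: ✓ CMP  NZCV=1001
4: · SUBCS
5: ✓ SUBGE  r0←0x92
6: ✓ CMP  NZCV=0010
7: ✓ SUBPL  r1←0x9a
8: ✓ MOVCS  r0←0x83
9: ✓ MOVHI  r0←0xc5

FIX = (r1, 0x9a)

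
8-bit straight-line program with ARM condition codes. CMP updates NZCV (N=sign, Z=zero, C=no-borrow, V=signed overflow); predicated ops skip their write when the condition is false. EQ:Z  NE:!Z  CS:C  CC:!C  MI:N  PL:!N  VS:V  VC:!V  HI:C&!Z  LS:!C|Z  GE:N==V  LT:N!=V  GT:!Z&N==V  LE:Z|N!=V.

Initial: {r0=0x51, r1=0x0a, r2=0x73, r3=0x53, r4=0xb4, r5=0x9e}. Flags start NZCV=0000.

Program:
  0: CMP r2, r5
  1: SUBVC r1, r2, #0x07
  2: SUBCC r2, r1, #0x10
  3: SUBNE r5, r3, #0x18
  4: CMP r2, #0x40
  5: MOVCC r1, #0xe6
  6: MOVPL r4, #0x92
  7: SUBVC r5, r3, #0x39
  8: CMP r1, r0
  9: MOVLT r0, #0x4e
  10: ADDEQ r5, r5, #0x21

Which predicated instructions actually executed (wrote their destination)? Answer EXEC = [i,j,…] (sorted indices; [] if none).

0: ✓ CMP  NZCV=1001
1: · SUBVC
2: ✓ SUBCC  r2←0xfa
3: ✓ SUBNE  r5←0x3b
4: ✓ CMP  NZCV=1010
5: · MOVCC
6: · MOVPL
7: ✓ SUBVC  r5←0x1a
8: ✓ CMP  NZCV=1000
9: ✓ MOVLT  r0←0x4e
10: · ADDEQ

EXEC = [2,3,7,9]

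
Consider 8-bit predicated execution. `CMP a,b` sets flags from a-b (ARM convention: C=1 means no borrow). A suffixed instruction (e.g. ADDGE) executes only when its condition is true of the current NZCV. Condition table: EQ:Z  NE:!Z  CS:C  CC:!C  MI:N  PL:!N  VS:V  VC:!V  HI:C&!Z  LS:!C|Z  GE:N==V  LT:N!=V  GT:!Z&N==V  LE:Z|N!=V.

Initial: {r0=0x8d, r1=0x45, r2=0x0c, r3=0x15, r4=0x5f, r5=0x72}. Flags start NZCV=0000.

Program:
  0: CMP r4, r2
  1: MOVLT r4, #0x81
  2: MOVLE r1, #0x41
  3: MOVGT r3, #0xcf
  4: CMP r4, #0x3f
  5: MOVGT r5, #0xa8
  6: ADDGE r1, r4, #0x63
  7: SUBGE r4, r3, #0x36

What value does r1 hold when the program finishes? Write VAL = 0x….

VAL = 0xc2

0: ✓ CMP  NZCV=0010
1: · MOVLT
2: · MOVLE
3: ✓ MOVGT  r3←0xcf
4: ✓ CMP  NZCV=0010
5: ✓ MOVGT  r5←0xa8
6: ✓ ADDGE  r1←0xc2
7: ✓ SUBGE  r4←0x99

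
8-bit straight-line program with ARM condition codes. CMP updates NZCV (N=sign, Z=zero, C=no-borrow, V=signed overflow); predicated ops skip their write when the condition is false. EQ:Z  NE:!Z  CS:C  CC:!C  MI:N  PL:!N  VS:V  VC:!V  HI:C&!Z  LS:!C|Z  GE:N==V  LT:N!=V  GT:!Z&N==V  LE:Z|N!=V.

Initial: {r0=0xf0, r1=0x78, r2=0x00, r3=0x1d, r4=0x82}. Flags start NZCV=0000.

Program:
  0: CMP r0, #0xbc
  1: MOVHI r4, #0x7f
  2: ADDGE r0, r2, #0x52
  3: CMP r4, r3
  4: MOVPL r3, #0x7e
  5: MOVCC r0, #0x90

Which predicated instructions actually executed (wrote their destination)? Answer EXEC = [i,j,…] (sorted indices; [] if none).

EXEC = [1,2,4]

0: ✓ CMP  NZCV=0010
1: ✓ MOVHI  r4←0x7f
2: ✓ ADDGE  r0←0x52
3: ✓ CMP  NZCV=0010
4: ✓ MOVPL  r3←0x7e
5: · MOVCC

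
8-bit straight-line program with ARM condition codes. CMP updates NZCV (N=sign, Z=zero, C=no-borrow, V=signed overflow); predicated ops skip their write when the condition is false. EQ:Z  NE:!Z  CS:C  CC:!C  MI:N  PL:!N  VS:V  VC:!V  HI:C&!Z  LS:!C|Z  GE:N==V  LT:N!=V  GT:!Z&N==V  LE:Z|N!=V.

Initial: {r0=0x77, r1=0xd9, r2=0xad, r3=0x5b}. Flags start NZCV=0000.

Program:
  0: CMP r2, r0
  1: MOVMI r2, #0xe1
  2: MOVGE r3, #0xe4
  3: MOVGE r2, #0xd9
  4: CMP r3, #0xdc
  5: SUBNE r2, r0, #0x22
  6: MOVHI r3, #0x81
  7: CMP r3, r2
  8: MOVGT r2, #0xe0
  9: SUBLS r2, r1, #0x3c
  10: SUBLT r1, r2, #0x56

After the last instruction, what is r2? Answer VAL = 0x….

VAL = 0xe0

[0] flags=0011 → (cmp)
[1] flags=0011 MI?F → skip
[2] flags=0011 GE?F → skip
[3] flags=0011 GE?F → skip
[4] flags=0000 → (cmp)
[5] flags=0000 NE?T → r2=0x55
[6] flags=0000 HI?F → skip
[7] flags=0010 → (cmp)
[8] flags=0010 GT?T → r2=0xe0
[9] flags=0010 LS?F → skip
[10] flags=0010 LT?F → skip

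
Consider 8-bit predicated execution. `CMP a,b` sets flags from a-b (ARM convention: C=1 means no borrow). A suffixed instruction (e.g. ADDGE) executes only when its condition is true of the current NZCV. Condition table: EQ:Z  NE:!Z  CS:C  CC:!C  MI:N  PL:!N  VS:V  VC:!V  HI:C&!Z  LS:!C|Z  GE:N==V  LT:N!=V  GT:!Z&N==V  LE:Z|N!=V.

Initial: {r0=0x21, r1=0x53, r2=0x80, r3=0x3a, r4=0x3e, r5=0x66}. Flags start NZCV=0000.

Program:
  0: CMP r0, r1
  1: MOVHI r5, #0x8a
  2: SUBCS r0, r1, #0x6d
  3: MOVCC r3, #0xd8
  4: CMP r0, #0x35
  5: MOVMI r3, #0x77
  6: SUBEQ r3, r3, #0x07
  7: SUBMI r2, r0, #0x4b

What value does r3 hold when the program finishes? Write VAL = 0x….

VAL = 0x77

[0] flags=1000 → (cmp)
[1] flags=1000 HI?F → skip
[2] flags=1000 CS?F → skip
[3] flags=1000 CC?T → r3=0xd8
[4] flags=1000 → (cmp)
[5] flags=1000 MI?T → r3=0x77
[6] flags=1000 EQ?F → skip
[7] flags=1000 MI?T → r2=0xd6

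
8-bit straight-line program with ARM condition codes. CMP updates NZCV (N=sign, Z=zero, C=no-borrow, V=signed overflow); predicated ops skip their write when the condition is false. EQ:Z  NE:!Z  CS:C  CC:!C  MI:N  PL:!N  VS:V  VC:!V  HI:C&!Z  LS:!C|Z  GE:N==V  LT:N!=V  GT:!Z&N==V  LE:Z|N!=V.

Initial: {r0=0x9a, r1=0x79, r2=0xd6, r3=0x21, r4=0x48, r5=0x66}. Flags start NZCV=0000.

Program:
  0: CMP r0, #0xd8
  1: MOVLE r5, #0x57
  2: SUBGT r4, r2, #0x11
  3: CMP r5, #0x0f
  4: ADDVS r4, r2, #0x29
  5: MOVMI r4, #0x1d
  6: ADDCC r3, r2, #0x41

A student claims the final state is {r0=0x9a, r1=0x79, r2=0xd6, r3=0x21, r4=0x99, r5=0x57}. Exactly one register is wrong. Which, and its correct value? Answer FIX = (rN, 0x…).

[0] flags=1000 → (cmp)
[1] flags=1000 LE?T → r5=0x57
[2] flags=1000 GT?F → skip
[3] flags=0010 → (cmp)
[4] flags=0010 VS?F → skip
[5] flags=0010 MI?F → skip
[6] flags=0010 CC?F → skip

FIX = (r4, 0x48)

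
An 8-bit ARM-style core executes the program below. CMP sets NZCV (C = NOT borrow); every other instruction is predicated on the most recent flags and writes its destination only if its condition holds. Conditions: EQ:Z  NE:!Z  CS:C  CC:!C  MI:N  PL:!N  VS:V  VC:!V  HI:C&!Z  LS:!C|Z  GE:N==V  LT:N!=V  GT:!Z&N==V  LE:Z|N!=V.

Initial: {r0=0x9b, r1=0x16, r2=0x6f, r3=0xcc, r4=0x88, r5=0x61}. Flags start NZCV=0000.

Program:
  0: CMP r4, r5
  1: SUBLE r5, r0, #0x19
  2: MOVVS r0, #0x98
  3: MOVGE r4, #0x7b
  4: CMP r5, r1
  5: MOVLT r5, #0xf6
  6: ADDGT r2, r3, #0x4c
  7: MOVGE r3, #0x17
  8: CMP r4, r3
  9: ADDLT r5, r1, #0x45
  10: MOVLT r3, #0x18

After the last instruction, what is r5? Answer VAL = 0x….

VAL = 0x5b

[0] flags=0011 → (cmp)
[1] flags=0011 LE?T → r5=0x82
[2] flags=0011 VS?T → r0=0x98
[3] flags=0011 GE?F → skip
[4] flags=0011 → (cmp)
[5] flags=0011 LT?T → r5=0xf6
[6] flags=0011 GT?F → skip
[7] flags=0011 GE?F → skip
[8] flags=1000 → (cmp)
[9] flags=1000 LT?T → r5=0x5b
[10] flags=1000 LT?T → r3=0x18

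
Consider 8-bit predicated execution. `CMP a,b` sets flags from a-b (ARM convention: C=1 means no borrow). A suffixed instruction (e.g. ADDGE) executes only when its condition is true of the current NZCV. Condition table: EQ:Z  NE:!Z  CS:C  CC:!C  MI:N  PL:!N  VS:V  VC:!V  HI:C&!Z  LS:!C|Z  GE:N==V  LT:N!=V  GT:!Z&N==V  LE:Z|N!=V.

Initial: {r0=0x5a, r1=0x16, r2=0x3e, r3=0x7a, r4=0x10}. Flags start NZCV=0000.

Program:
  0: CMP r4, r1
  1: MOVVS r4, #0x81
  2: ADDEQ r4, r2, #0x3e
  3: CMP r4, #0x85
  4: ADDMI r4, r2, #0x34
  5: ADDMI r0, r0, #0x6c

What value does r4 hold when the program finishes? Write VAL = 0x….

VAL = 0x72

0: ✓ CMP  NZCV=1000
1: · MOVVS
2: · ADDEQ
3: ✓ CMP  NZCV=1001
4: ✓ ADDMI  r4←0x72
5: ✓ ADDMI  r0←0xc6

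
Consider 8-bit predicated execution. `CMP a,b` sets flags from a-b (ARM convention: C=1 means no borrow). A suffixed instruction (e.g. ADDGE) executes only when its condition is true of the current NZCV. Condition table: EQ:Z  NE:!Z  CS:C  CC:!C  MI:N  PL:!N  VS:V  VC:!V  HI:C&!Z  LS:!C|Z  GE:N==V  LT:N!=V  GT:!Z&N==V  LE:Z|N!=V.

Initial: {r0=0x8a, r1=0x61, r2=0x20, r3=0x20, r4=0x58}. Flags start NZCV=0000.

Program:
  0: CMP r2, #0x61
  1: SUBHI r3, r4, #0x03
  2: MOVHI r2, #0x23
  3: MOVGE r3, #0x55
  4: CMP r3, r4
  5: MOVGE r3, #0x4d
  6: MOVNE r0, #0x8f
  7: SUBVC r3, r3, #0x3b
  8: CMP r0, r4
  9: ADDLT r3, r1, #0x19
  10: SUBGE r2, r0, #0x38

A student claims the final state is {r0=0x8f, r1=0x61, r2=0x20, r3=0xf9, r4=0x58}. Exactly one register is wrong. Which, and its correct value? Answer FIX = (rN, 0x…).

FIX = (r3, 0x7a)

[0] flags=1000 → (cmp)
[1] flags=1000 HI?F → skip
[2] flags=1000 HI?F → skip
[3] flags=1000 GE?F → skip
[4] flags=1000 → (cmp)
[5] flags=1000 GE?F → skip
[6] flags=1000 NE?T → r0=0x8f
[7] flags=1000 VC?T → r3=0xe5
[8] flags=0011 → (cmp)
[9] flags=0011 LT?T → r3=0x7a
[10] flags=0011 GE?F → skip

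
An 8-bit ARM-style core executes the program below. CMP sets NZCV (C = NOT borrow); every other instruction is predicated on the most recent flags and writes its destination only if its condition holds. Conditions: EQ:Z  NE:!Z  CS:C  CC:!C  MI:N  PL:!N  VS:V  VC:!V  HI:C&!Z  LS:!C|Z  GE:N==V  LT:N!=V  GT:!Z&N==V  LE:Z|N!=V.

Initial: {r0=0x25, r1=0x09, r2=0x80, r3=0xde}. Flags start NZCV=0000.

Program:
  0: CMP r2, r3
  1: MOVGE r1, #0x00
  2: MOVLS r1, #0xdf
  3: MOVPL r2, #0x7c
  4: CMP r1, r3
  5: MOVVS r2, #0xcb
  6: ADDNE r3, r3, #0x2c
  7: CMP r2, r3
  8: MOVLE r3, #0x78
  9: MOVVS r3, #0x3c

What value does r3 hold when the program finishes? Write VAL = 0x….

0: ✓ CMP  NZCV=1000
1: · MOVGE
2: ✓ MOVLS  r1←0xdf
3: · MOVPL
4: ✓ CMP  NZCV=0010
5: · MOVVS
6: ✓ ADDNE  r3←0x0a
7: ✓ CMP  NZCV=0011
8: ✓ MOVLE  r3←0x78
9: ✓ MOVVS  r3←0x3c

VAL = 0x3c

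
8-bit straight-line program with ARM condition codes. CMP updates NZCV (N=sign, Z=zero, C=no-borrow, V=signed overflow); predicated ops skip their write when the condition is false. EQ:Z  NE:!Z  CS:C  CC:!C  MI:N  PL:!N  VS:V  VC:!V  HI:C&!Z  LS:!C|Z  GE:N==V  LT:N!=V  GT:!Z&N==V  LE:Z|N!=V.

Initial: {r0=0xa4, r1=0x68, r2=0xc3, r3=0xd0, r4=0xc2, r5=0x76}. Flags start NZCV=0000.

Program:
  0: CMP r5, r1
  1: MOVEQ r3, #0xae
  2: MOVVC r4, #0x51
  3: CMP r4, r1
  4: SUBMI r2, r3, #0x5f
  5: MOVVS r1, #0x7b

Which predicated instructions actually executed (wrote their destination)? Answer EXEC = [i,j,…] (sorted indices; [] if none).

0: ✓ CMP  NZCV=0010
1: · MOVEQ
2: ✓ MOVVC  r4←0x51
3: ✓ CMP  NZCV=1000
4: ✓ SUBMI  r2←0x71
5: · MOVVS

EXEC = [2,4]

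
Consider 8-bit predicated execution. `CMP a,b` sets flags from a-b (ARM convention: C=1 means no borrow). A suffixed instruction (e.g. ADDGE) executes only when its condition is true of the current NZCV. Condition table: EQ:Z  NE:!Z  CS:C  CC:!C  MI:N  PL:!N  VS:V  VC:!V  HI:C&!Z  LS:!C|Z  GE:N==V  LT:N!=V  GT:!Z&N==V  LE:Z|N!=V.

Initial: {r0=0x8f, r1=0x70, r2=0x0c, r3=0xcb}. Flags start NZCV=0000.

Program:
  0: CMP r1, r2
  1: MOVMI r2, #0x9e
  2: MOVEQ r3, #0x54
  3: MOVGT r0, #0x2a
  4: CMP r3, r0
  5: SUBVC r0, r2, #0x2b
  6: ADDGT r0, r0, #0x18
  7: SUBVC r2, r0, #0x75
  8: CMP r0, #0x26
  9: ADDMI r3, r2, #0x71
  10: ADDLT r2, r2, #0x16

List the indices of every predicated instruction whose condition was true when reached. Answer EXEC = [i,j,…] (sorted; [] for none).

[0] flags=0010 → (cmp)
[1] flags=0010 MI?F → skip
[2] flags=0010 EQ?F → skip
[3] flags=0010 GT?T → r0=0x2a
[4] flags=1010 → (cmp)
[5] flags=1010 VC?T → r0=0xe1
[6] flags=1010 GT?F → skip
[7] flags=1010 VC?T → r2=0x6c
[8] flags=1010 → (cmp)
[9] flags=1010 MI?T → r3=0xdd
[10] flags=1010 LT?T → r2=0x82

EXEC = [3,5,7,9,10]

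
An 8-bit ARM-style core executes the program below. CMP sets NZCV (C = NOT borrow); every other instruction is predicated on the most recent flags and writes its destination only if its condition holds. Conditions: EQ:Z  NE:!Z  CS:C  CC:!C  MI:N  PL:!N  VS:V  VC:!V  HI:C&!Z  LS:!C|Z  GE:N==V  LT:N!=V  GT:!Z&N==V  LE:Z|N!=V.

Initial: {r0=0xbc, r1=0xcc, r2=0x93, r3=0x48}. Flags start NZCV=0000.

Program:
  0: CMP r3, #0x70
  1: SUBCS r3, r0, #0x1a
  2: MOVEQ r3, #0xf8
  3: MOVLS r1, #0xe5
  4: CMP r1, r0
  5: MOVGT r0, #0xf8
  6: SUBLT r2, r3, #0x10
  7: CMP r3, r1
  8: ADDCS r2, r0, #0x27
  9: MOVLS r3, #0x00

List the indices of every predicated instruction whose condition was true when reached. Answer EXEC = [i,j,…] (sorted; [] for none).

EXEC = [3,5,9]

[0] flags=1000 → (cmp)
[1] flags=1000 CS?F → skip
[2] flags=1000 EQ?F → skip
[3] flags=1000 LS?T → r1=0xe5
[4] flags=0010 → (cmp)
[5] flags=0010 GT?T → r0=0xf8
[6] flags=0010 LT?F → skip
[7] flags=0000 → (cmp)
[8] flags=0000 CS?F → skip
[9] flags=0000 LS?T → r3=0x00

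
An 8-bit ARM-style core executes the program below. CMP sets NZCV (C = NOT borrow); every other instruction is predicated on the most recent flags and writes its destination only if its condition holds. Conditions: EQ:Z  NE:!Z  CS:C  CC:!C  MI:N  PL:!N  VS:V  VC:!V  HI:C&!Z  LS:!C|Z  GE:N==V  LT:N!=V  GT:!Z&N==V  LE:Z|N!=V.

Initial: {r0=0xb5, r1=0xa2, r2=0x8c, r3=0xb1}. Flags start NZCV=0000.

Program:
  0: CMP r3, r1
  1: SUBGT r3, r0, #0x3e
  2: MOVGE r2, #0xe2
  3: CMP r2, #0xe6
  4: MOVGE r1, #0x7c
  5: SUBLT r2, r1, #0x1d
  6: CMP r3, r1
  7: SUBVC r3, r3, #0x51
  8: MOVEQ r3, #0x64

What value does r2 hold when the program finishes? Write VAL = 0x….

VAL = 0x85

[0] flags=0010 → (cmp)
[1] flags=0010 GT?T → r3=0x77
[2] flags=0010 GE?T → r2=0xe2
[3] flags=1000 → (cmp)
[4] flags=1000 GE?F → skip
[5] flags=1000 LT?T → r2=0x85
[6] flags=1001 → (cmp)
[7] flags=1001 VC?F → skip
[8] flags=1001 EQ?F → skip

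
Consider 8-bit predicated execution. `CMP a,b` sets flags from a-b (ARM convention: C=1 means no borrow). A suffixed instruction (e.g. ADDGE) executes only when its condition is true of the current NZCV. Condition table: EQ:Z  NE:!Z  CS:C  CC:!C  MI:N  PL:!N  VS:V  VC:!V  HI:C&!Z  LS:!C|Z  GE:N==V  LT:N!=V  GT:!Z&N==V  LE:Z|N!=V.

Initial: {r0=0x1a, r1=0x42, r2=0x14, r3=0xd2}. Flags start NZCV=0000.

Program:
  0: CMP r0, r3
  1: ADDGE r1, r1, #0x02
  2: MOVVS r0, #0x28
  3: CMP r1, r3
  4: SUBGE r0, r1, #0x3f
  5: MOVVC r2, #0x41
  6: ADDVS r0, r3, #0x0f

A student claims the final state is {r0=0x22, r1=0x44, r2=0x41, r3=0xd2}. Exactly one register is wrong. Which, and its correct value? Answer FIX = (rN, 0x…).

FIX = (r0, 0x05)

[0] flags=0000 → (cmp)
[1] flags=0000 GE?T → r1=0x44
[2] flags=0000 VS?F → skip
[3] flags=0000 → (cmp)
[4] flags=0000 GE?T → r0=0x05
[5] flags=0000 VC?T → r2=0x41
[6] flags=0000 VS?F → skip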